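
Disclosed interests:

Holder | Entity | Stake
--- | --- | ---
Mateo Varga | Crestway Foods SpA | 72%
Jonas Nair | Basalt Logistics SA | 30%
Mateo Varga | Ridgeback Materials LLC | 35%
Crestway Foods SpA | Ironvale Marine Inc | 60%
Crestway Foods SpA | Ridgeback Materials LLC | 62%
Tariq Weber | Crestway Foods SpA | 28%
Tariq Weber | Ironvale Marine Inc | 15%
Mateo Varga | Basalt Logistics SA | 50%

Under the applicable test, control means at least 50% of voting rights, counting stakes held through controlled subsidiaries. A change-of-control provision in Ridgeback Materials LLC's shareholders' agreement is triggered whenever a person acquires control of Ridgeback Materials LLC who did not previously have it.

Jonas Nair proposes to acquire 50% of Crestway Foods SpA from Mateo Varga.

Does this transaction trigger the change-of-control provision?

The purchase adds only to Jonas's holdings (Mateo's stake shrinks), so Jonas is the only person who could newly come to control Ridgeback.
Jonas's largest direct stake is 30% in Basalt, which does not meet the threshold, so Jonas controls no company.
Neither Jonas nor any entity Jonas controls holds any voting interest in Ridgeback.
So before the transaction, Jonas does not control Ridgeback.
After the purchase, Jonas holds 50% of Crestway directly, and Mateo's stake falls to 22%.
Jonas holds 50% of Crestway, so Jonas controls Crestway.
Crestway holds 62% of Ridgeback, so Jonas controls Ridgeback.
Jonas did not control Ridgeback before and does after, so the clause is triggered.

Yes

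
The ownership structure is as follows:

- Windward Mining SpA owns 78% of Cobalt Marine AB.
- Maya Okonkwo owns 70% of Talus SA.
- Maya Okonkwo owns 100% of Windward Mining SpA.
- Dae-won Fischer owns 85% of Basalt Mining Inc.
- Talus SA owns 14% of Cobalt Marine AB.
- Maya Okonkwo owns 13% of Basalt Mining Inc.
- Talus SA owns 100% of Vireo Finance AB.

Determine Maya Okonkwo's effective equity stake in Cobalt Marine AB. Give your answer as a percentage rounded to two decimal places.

87.80%

Maya reaches Cobalt along 2 paths.
Via Windward: 100% × 78% = 78%.
Via Talus: 70% × 14% = 9.8%.
Total: 78% + 9.8% = 87.8%.
Rounded: 87.80%.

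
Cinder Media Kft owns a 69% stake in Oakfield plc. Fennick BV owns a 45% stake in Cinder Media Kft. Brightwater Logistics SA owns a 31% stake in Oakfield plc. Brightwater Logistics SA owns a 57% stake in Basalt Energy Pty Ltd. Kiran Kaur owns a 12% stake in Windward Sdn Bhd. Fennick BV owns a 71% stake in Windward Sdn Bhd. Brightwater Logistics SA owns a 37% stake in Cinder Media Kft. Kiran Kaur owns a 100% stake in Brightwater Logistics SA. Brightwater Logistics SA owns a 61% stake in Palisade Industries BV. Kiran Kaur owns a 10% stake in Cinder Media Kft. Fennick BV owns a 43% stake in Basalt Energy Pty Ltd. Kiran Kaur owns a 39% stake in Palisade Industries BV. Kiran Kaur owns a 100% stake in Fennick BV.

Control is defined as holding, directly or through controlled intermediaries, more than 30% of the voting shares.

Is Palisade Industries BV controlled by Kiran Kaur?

Yes

Kiran holds 100% of Brightwater, so Kiran controls Brightwater.
Brightwater and Kiran together hold 61% + 39% = 100% of Palisade, so Kiran controls Palisade.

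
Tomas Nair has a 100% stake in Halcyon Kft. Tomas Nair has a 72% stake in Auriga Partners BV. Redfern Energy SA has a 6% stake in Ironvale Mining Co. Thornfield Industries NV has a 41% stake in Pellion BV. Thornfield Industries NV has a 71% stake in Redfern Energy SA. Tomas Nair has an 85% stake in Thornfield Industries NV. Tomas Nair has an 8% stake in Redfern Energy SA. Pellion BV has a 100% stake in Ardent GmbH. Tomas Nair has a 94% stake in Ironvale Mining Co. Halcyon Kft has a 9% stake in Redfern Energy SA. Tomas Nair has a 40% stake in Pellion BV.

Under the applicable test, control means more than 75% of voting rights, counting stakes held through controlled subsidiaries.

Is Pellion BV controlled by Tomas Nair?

Yes

Tomas holds 85% of Thornfield, so Tomas controls Thornfield.
Tomas and Thornfield together hold 40% + 41% = 81% of Pellion, so Tomas controls Pellion.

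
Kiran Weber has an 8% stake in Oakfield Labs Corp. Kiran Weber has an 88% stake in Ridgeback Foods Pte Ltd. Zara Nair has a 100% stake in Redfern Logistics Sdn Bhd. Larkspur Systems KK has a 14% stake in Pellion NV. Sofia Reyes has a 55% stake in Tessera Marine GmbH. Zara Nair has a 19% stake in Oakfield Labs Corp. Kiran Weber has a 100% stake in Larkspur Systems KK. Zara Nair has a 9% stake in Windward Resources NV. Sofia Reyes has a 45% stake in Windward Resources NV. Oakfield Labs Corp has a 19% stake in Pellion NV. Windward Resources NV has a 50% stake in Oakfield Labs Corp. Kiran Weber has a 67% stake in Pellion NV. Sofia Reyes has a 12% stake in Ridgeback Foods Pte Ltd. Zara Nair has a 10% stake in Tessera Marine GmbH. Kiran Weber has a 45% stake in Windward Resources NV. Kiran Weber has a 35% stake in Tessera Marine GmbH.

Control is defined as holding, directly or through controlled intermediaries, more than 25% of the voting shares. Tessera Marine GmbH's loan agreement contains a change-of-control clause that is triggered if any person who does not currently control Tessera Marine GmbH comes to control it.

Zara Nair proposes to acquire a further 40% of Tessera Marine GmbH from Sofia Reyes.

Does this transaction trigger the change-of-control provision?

The purchase adds only to Zara's holdings (Sofia's stake shrinks), so Zara is the only person who could newly come to control Tessera.
Zara holds 100% of Redfern, so Zara controls Redfern.
In Tessera, Zara's side holds only 10%, not > 25%.
So before the transaction, Zara does not control Tessera.
After the purchase, Zara's direct stake in Tessera rises to 10% + 40% = 50%, and Sofia's stake falls to 15%.
Zara holds 50% of Tessera, so Zara controls Tessera.
Zara did not control Tessera before and does after, so the clause is triggered.

Yes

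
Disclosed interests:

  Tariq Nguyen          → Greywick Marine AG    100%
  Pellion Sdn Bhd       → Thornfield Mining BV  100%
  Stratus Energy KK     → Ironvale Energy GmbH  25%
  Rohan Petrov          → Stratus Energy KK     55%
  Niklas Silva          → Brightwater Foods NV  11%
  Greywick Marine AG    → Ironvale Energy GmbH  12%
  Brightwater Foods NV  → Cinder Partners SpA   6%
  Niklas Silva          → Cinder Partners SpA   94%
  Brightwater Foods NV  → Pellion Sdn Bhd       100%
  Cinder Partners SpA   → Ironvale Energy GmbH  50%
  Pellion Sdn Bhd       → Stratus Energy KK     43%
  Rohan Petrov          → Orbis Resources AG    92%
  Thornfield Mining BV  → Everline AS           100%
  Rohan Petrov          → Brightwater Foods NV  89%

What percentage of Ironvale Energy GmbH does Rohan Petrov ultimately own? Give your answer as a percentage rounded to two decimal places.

Rohan reaches Ironvale along 3 paths.
Via Stratus: 55% × 25% = 13.75%.
Via Brightwater → Pellion → Stratus: 89% × 100% × 43% × 25% = 9.5675%.
Via Brightwater → Cinder: 89% × 6% × 50% = 2.67%.
Total: 13.75% + 9.5675% + 2.67% = 25.9875%.
Rounded: 25.99%.

25.99%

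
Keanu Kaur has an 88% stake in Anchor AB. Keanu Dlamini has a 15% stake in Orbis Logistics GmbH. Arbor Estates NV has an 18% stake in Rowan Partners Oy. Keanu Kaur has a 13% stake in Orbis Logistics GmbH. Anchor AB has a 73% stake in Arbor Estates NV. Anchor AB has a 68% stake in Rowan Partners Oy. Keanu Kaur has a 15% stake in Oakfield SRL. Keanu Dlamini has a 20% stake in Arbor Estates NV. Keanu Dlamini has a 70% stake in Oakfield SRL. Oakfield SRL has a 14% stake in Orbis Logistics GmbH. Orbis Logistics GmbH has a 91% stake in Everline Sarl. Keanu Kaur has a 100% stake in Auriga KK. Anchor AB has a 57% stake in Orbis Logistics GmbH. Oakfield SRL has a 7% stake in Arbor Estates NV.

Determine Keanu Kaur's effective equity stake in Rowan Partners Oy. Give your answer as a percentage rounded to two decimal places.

71.59%

Keanu Kaur reaches Rowan along 3 paths.
Via Oakfield → Arbor: 15% × 7% × 18% = 0.189%.
Via Anchor → Arbor: 88% × 73% × 18% = 11.5632%.
Via Anchor: 88% × 68% = 59.84%.
Total: 0.189% + 11.5632% + 59.84% = 71.5922%.
Rounded: 71.59%.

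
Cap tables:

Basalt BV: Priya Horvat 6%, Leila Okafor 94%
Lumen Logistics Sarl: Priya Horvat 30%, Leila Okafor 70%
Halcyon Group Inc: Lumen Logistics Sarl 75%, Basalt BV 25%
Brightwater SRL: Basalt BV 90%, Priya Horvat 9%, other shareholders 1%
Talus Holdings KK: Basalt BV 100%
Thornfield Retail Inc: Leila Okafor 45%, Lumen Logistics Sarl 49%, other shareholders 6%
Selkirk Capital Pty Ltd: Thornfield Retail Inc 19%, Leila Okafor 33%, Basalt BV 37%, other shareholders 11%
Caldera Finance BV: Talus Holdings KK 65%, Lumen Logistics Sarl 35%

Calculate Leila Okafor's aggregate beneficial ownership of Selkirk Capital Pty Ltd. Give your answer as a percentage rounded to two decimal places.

Leila reaches Selkirk along 4 paths.
Via Thornfield: 45% × 19% = 8.55%.
Via Lumen → Thornfield: 70% × 49% × 19% = 6.517%.
Direct stake: 33% = 33%.
Via Basalt: 94% × 37% = 34.78%.
Total: 8.55% + 6.517% + 33% + 34.78% = 82.847%.
Rounded: 82.85%.

82.85%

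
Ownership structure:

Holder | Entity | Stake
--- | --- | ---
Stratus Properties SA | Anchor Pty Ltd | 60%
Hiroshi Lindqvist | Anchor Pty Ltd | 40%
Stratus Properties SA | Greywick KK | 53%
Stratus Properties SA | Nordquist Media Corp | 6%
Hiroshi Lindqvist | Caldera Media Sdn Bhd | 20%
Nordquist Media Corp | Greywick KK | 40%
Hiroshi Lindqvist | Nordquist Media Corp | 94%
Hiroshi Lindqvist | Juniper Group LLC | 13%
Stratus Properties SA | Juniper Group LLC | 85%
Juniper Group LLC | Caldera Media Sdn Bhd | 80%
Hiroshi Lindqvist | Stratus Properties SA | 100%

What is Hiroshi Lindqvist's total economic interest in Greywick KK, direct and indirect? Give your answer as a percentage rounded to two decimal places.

Hiroshi reaches Greywick along 3 paths.
Via Stratus: 100% × 53% = 53%.
Via Nordquist: 94% × 40% = 37.6%.
Via Stratus → Nordquist: 100% × 6% × 40% = 2.4%.
Total: 53% + 37.6% + 2.4% = 93%.
Rounded: 93.00%.

93.00%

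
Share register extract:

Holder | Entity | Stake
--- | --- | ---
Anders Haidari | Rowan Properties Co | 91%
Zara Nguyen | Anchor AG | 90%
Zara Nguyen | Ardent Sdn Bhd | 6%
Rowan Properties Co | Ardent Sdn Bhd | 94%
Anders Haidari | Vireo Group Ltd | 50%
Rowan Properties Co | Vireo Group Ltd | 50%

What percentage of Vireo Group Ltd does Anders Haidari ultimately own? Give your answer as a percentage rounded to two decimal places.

95.50%

Anders reaches Vireo along 2 paths.
Via Rowan: 91% × 50% = 45.5%.
Direct stake: 50% = 50%.
Total: 45.5% + 50% = 95.5%.
Rounded: 95.50%.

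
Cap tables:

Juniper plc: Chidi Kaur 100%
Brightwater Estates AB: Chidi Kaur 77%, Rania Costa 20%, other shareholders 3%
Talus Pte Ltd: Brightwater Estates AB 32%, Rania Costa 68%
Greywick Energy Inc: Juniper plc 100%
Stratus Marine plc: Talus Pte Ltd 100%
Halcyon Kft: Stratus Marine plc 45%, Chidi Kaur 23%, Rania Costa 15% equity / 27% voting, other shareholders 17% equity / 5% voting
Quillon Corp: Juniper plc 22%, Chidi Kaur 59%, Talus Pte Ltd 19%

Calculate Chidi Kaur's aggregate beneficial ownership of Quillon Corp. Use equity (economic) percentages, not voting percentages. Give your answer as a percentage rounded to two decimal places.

85.68%

Chidi reaches Quillon along 3 paths.
Via Juniper: 100% × 22% = 22%.
Direct stake: 59% = 59%.
Via Brightwater → Talus: 77% × 32% × 19% = 4.6816%.
Total: 22% + 59% + 4.6816% = 85.6816%.
Rounded: 85.68%.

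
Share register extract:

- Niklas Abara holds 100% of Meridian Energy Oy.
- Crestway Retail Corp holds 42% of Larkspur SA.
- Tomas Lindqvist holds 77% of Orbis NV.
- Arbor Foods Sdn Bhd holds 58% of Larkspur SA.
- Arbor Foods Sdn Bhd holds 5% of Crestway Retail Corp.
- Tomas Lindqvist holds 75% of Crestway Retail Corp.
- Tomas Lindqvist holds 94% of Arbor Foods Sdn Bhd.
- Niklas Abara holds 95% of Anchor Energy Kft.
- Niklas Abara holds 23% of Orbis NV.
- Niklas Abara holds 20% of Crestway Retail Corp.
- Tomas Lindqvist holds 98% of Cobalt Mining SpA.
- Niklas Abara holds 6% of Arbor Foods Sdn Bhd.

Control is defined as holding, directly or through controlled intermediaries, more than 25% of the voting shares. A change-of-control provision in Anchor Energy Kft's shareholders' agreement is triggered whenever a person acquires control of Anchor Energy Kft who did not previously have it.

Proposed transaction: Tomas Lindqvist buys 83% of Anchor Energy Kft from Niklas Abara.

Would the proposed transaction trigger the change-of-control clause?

The purchase adds only to Tomas's holdings (Niklas's stake shrinks), so Tomas is the only person who could newly come to control Anchor.
Tomas holds 94% of Arbor, so Tomas controls Arbor.
Arbor and Tomas together hold 5% + 75% = 80% of Crestway, so Tomas controls Crestway.
Crestway and Arbor together hold 42% + 58% = 100% of Larkspur, so Tomas controls Larkspur.
Tomas holds 77% of Orbis, so Tomas controls Orbis.
Tomas holds 98% of Cobalt, so Tomas controls Cobalt.
Neither Tomas nor any entity Tomas controls holds any voting interest in Anchor.
So before the transaction, Tomas does not control Anchor.
After the purchase, Tomas holds 83% of Anchor directly, and Niklas's stake falls to 12%.
Tomas holds 83% of Anchor, so Tomas controls Anchor.
Tomas did not control Anchor before and does after, so the clause is triggered.

Yes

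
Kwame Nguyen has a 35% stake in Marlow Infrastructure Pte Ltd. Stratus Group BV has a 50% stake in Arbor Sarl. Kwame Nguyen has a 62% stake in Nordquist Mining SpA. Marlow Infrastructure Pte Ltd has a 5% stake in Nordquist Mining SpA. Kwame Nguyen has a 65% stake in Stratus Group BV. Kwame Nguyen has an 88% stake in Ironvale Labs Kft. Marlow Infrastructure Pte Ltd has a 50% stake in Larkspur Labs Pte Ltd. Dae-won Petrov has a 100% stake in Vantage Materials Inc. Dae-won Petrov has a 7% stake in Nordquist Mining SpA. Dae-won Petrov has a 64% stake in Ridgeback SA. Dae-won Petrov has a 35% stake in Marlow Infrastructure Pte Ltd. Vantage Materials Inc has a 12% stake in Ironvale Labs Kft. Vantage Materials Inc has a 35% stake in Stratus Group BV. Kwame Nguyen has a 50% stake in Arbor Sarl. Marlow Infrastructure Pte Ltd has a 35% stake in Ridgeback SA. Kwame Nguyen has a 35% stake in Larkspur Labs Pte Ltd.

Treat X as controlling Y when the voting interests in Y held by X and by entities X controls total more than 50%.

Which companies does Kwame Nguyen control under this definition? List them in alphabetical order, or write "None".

Arbor Sarl, Ironvale Labs Kft, Nordquist Mining SpA, Stratus Group BV

Kwame holds 62% of Nordquist, so Kwame controls Nordquist.
Kwame holds 88% of Ironvale, so Kwame controls Ironvale.
Kwame holds 65% of Stratus, so Kwame controls Stratus.
Stratus and Kwame together hold 50% + 50% = 100% of Arbor, so Kwame controls Arbor.
No other company's threshold is met.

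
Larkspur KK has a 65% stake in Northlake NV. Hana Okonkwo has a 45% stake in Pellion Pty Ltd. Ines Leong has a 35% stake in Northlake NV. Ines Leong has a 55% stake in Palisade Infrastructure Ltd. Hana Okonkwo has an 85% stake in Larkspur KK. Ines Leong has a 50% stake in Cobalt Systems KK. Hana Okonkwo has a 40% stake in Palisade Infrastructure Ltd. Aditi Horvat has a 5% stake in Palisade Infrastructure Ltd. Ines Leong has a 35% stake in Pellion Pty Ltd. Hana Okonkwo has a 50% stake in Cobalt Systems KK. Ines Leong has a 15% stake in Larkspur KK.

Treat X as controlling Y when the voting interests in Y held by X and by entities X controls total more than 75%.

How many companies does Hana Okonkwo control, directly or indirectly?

1

Hana holds 85% of Larkspur, so Hana controls Larkspur.
No other company's threshold is met.
Hana controls 1 company.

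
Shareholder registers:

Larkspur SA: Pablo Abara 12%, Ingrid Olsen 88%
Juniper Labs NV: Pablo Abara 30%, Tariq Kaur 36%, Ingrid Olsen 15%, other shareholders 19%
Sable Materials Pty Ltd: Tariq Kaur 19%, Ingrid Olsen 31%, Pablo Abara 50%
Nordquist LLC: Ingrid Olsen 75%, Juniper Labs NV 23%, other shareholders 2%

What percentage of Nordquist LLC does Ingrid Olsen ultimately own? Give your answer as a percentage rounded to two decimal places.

Ingrid reaches Nordquist along 2 paths.
Direct stake: 75% = 75%.
Via Juniper: 15% × 23% = 3.45%.
Total: 75% + 3.45% = 78.45%.

78.45%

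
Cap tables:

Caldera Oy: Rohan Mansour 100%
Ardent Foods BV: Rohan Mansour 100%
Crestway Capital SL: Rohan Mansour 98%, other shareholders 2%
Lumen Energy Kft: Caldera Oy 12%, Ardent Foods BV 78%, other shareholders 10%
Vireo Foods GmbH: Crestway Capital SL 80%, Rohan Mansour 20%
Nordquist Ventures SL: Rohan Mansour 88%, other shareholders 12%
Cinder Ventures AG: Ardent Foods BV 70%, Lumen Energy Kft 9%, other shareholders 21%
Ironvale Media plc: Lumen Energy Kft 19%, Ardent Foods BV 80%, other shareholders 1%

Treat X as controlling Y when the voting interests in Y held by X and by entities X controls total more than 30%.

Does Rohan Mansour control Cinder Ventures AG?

Yes

Rohan holds 100% of Caldera, so Rohan controls Caldera.
Rohan holds 100% of Ardent, so Rohan controls Ardent.
Caldera and Ardent together hold 12% + 78% = 90% of Lumen, so Rohan controls Lumen.
Ardent and Lumen together hold 70% + 9% = 79% of Cinder, so Rohan controls Cinder.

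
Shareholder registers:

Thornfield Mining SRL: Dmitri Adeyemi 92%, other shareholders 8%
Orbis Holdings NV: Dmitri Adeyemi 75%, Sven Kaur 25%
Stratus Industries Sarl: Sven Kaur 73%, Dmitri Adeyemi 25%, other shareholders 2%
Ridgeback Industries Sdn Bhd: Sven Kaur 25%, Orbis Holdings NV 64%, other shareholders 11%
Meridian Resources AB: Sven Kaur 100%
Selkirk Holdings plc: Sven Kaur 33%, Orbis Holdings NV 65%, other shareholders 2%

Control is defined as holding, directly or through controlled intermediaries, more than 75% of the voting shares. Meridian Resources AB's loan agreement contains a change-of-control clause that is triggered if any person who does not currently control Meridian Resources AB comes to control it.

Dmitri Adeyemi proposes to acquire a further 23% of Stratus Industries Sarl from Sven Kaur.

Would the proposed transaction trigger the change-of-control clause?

The purchase adds only to Dmitri's holdings (Sven's stake shrinks), so Dmitri is the only person who could newly come to control Meridian.
Dmitri holds 92% of Thornfield, so Dmitri controls Thornfield.
Neither Dmitri nor any entity Dmitri controls holds any voting interest in Meridian.
So before the transaction, Dmitri does not control Meridian.
After the purchase, Dmitri's direct stake in Stratus rises to 25% + 23% = 48%, and Sven's stake falls to 50%.
Dmitri's side now holds 48% of Stratus, not > 75%, so Dmitri still does not control Stratus.
After the transaction, neither Dmitri nor any entity Dmitri controls holds a voting interest in Meridian, so Dmitri still does not control it.
No new person acquires control, so the clause is not triggered.

No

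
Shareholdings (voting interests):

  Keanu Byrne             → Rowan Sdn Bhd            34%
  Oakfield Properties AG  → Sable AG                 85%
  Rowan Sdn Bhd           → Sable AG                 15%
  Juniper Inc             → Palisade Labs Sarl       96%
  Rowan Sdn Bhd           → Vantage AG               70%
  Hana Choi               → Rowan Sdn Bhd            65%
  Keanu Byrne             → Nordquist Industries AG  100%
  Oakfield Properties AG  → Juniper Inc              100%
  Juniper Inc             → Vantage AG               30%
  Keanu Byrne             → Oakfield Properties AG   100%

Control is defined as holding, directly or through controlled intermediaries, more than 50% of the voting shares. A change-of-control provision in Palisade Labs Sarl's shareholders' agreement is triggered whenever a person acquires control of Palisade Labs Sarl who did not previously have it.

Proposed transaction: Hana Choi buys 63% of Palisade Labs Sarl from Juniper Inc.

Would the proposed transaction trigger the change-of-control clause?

The purchase adds only to Hana's holdings (Juniper's stake shrinks), so Hana is the only person who could newly come to control Palisade.
Hana holds 65% of Rowan, so Hana controls Rowan.
Rowan holds 70% of Vantage, so Hana controls Vantage.
Neither Hana nor any entity Hana controls holds any voting interest in Palisade.
So before the transaction, Hana does not control Palisade.
After the purchase, Hana holds 63% of Palisade directly, and Juniper's stake falls to 33%.
Hana holds 63% of Palisade, so Hana controls Palisade.
Hana did not control Palisade before and does after, so the clause is triggered.

Yes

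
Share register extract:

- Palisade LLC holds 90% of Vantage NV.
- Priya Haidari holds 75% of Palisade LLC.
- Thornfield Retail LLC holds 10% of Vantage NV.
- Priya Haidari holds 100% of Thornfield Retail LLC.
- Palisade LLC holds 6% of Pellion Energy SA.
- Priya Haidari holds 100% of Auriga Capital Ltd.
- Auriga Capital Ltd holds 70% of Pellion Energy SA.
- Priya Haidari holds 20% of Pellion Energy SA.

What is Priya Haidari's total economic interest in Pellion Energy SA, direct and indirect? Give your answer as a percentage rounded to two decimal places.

94.50%

Priya reaches Pellion along 3 paths.
Via Auriga: 100% × 70% = 70%.
Via Palisade: 75% × 6% = 4.5%.
Direct stake: 20% = 20%.
Total: 70% + 4.5% + 20% = 94.5%.
Rounded: 94.50%.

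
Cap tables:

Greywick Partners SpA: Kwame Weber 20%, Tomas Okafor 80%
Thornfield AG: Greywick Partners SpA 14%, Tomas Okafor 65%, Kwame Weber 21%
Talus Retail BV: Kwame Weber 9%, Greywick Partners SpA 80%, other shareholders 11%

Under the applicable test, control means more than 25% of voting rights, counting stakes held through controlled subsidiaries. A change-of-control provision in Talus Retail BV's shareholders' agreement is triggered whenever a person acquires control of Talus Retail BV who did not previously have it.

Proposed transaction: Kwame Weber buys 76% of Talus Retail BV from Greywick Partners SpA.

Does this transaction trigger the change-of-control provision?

Yes

The purchase adds only to Kwame's holdings (Greywick's stake shrinks), so Kwame is the only person who could newly come to control Talus.
Kwame's largest direct stake is 21% in Thornfield, which does not meet the threshold, so Kwame controls no company.
In Talus, Kwame's side holds only 9%, not > 25%.
So before the transaction, Kwame does not control Talus.
After the purchase, Kwame's direct stake in Talus rises to 9% + 76% = 85%, and Greywick's stake falls to 4%.
Kwame holds 85% of Talus, so Kwame controls Talus.
Kwame did not control Talus before and does after, so the clause is triggered.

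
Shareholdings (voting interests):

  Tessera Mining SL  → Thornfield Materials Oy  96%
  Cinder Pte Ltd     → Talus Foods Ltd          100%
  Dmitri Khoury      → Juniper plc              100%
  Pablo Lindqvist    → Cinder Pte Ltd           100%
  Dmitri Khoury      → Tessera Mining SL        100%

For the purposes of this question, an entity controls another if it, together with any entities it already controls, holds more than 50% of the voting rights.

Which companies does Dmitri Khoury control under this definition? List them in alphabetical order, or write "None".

Dmitri holds 100% of Tessera, so Dmitri controls Tessera.
Dmitri holds 100% of Juniper, so Dmitri controls Juniper.
Tessera holds 96% of Thornfield, so Dmitri controls Thornfield.
No other company's threshold is met.

Juniper plc, Tessera Mining SL, Thornfield Materials Oy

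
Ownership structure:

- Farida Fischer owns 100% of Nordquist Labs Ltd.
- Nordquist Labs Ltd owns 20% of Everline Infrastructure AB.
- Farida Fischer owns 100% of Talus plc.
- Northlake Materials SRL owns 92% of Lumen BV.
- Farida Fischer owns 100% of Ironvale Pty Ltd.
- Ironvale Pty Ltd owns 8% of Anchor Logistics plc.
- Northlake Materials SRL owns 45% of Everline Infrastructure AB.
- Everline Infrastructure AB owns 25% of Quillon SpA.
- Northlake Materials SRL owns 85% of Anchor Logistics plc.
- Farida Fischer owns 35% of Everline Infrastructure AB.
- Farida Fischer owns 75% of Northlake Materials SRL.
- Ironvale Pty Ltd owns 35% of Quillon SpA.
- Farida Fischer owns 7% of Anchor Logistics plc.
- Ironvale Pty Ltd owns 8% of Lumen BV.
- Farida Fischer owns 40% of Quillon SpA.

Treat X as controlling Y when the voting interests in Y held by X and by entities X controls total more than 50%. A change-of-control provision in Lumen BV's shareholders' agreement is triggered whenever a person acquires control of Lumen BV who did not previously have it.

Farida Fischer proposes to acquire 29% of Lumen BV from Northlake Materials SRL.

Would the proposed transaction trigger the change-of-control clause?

No

The purchase adds only to Farida's holdings (Northlake's stake shrinks), so Farida is the only person who could newly come to control Lumen.
Farida holds 100% of Ironvale, so Farida controls Ironvale.
Farida holds 75% of Northlake, so Farida controls Northlake.
Northlake and Ironvale together hold 92% + 8% = 100% of Lumen, so Farida controls Lumen.
So Farida already controls Lumen before the transaction.
After the purchase, Farida holds 29% of Lumen directly, and Northlake's stake falls to 63%.
Farida controlled Lumen already, so this is not a new person acquiring control; every other person's position is unchanged or reduced.
No new person acquires control, so the clause is not triggered.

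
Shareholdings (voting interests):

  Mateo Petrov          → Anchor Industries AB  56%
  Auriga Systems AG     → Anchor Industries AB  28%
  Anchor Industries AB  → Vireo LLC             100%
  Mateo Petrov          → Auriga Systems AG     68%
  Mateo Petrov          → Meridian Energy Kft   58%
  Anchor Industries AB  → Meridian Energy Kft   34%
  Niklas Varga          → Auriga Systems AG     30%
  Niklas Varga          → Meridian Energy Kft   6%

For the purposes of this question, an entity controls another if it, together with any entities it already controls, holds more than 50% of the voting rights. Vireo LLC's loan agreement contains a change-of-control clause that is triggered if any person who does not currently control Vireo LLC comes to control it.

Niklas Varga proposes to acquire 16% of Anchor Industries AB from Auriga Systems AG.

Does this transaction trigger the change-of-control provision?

The purchase adds only to Niklas's holdings (Auriga's stake shrinks), so Niklas is the only person who could newly come to control Vireo.
Niklas's largest direct stake is 30% in Auriga, which does not meet the threshold, so Niklas controls no company.
Neither Niklas nor any entity Niklas controls holds any voting interest in Vireo.
So before the transaction, Niklas does not control Vireo.
After the purchase, Niklas holds 16% of Anchor directly, and Auriga's stake falls to 12%.
Niklas's side now holds 16% of Anchor, not > 50%, so Niklas still does not control Anchor.
After the transaction, neither Niklas nor any entity Niklas controls holds a voting interest in Vireo, so Niklas still does not control it.
No new person acquires control, so the clause is not triggered.

No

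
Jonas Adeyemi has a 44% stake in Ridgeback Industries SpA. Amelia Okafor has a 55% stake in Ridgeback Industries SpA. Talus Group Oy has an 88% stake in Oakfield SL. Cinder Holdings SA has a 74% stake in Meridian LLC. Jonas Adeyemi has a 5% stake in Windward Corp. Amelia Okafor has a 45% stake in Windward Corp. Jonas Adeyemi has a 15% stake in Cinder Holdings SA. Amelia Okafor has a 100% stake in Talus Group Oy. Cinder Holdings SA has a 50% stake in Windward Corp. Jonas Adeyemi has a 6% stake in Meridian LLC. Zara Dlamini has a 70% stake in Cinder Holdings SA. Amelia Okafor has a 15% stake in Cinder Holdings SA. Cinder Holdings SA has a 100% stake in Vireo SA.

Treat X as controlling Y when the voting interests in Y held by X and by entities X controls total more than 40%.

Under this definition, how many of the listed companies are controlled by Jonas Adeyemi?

1

Jonas holds 44% of Ridgeback, so Jonas controls Ridgeback.
No other company's threshold is met.
Jonas controls 1 company.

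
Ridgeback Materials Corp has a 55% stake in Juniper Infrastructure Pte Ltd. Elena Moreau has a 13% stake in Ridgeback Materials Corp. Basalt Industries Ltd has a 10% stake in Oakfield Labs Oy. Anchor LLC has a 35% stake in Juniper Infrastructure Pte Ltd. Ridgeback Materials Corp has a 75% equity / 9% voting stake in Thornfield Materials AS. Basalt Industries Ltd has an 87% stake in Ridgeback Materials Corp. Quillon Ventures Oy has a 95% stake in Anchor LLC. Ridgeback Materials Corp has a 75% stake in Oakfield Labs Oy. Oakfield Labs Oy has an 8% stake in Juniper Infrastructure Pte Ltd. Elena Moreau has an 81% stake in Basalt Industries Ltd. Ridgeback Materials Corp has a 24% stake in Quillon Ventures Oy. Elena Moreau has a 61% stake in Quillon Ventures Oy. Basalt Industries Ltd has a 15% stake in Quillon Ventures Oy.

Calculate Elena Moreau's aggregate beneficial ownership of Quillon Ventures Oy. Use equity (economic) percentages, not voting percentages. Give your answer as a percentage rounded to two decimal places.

Elena reaches Quillon along 4 paths.
Via Basalt: 81% × 15% = 12.15%.
Via Ridgeback: 13% × 24% = 3.12%.
Via Basalt → Ridgeback: 81% × 87% × 24% = 16.9128%.
Direct stake: 61% = 61%.
Total: 12.15% + 3.12% + 16.9128% + 61% = 93.1828%.
Rounded: 93.18%.

93.18%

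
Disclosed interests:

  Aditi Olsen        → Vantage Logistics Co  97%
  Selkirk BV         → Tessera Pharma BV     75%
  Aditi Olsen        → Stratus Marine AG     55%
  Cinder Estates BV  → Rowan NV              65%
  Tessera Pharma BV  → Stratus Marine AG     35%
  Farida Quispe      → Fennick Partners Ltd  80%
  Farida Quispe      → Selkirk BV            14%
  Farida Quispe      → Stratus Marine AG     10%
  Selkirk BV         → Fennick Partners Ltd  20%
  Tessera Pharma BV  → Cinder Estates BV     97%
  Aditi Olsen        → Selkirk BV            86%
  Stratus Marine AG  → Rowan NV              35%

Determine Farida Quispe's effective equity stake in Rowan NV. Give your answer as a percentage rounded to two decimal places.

Farida reaches Rowan along 3 paths.
Via Selkirk → Tessera → Stratus: 14% × 75% × 35% × 35% = 1.28625%.
Via Stratus: 10% × 35% = 3.5%.
Via Selkirk → Tessera → Cinder: 14% × 75% × 97% × 65% = 6.62025%.
Total: 1.28625% + 3.5% + 6.62025% = 11.4065%.
Rounded: 11.41%.

11.41%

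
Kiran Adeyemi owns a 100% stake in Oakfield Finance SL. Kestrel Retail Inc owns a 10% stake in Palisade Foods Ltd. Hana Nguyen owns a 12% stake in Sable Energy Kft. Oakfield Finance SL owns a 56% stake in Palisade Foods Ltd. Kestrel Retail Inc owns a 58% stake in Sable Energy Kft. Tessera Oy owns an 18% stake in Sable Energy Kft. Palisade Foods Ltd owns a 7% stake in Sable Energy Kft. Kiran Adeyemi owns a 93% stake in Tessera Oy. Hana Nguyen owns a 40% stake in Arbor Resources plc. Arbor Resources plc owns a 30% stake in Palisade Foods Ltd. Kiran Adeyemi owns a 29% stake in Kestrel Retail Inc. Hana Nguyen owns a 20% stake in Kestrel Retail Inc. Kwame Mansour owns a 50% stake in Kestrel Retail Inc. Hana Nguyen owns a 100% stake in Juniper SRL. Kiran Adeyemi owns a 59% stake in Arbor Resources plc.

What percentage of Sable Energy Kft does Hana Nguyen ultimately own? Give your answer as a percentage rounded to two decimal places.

24.58%

Hana reaches Sable along 4 paths.
Via Kestrel: 20% × 58% = 11.6%.
Direct stake: 12% = 12%.
Via Arbor → Palisade: 40% × 30% × 7% = 0.84%.
Via Kestrel → Palisade: 20% × 10% × 7% = 0.14%.
Total: 11.6% + 12% + 0.84% + 0.14% = 24.58%.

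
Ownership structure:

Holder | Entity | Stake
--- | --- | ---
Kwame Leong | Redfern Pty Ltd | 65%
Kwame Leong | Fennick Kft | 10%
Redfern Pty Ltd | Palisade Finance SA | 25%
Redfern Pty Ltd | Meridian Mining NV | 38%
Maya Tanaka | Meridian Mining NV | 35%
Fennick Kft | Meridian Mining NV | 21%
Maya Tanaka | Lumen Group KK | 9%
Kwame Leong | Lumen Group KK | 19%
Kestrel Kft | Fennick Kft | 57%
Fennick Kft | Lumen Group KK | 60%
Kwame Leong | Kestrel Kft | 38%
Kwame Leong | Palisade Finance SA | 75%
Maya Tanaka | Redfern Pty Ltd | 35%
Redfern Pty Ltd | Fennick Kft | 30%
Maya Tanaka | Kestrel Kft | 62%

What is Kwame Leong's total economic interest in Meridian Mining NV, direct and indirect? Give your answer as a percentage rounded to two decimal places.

Kwame reaches Meridian along 4 paths.
Via Redfern: 65% × 38% = 24.7%.
Via Kestrel → Fennick: 38% × 57% × 21% = 4.5486%.
Via Fennick: 10% × 21% = 2.1%.
Via Redfern → Fennick: 65% × 30% × 21% = 4.095%.
Total: 24.7% + 4.5486% + 2.1% + 4.095% = 35.4436%.
Rounded: 35.44%.

35.44%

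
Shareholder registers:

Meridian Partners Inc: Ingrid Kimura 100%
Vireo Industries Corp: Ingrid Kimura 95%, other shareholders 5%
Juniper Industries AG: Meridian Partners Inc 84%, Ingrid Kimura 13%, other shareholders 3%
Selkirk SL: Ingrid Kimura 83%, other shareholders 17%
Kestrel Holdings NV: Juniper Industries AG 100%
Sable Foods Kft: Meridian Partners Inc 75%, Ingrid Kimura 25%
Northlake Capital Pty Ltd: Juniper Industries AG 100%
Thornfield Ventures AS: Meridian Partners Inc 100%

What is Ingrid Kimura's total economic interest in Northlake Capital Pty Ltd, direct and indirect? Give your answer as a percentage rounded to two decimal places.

97.00%

Ingrid reaches Northlake along 2 paths.
Via Meridian → Juniper: 100% × 84% × 100% = 84%.
Via Juniper: 13% × 100% = 13%.
Total: 84% + 13% = 97%.
Rounded: 97.00%.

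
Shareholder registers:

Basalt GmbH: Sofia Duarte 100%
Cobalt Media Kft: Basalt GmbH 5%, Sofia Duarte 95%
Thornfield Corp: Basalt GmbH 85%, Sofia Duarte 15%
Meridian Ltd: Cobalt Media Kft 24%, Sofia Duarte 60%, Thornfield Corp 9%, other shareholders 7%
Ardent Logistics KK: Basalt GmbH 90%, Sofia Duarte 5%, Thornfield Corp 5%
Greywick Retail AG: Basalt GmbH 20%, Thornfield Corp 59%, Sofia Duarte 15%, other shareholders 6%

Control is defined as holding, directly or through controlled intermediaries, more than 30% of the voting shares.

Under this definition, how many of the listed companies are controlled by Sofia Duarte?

6

Sofia holds 100% of Basalt, so Sofia controls Basalt.
Basalt and Sofia together hold 5% + 95% = 100% of Cobalt, so Sofia controls Cobalt.
Basalt and Sofia together hold 85% + 15% = 100% of Thornfield, so Sofia controls Thornfield.
Cobalt and Sofia and Thornfield together hold 24% + 60% + 9% = 93% of Meridian, so Sofia controls Meridian.
Basalt and Sofia and Thornfield together hold 90% + 5% + 5% = 100% of Ardent, so Sofia controls Ardent.
Basalt and Thornfield and Sofia together hold 20% + 59% + 15% = 94% of Greywick, so Sofia controls Greywick.
Sofia controls 6 companies.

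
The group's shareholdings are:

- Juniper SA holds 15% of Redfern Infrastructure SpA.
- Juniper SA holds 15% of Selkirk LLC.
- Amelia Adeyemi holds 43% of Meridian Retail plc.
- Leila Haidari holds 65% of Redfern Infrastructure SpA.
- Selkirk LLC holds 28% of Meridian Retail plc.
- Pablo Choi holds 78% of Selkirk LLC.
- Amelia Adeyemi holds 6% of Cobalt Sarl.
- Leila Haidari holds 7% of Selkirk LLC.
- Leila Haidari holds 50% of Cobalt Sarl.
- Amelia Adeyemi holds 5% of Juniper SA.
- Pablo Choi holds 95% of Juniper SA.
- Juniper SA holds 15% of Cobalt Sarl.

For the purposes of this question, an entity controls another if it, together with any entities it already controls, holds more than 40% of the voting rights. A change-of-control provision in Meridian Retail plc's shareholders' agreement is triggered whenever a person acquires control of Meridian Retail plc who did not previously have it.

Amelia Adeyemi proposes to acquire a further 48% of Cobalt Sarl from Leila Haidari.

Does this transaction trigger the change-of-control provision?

The purchase adds only to Amelia's holdings (Leila's stake shrinks), so Amelia is the only person who could newly come to control Meridian.
Amelia holds 43% of Meridian, so Amelia controls Meridian.
So Amelia already controls Meridian before the transaction.
After the purchase, Amelia's direct stake in Cobalt rises to 6% + 48% = 54%, and Leila's stake falls to 2%.
Amelia controlled Meridian already, so this is not a new person acquiring control; every other person's position is unchanged or reduced.
No new person acquires control, so the clause is not triggered.

No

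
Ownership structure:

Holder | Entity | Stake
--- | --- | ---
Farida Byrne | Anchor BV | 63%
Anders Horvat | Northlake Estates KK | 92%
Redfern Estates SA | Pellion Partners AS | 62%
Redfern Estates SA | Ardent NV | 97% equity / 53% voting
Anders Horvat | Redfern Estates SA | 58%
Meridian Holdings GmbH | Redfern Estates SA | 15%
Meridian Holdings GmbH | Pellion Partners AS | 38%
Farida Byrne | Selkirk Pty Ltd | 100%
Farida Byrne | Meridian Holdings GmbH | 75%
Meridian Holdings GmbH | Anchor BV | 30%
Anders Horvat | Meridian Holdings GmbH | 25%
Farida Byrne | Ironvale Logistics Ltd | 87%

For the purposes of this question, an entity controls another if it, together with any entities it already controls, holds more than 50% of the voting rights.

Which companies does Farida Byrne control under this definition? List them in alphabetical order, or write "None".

Farida holds 75% of Meridian, so Farida controls Meridian.
Farida and Meridian together hold 63% + 30% = 93% of Anchor, so Farida controls Anchor.
Farida holds 87% of Ironvale, so Farida controls Ironvale.
Farida holds 100% of Selkirk, so Farida controls Selkirk.
No other company's threshold is met.

Anchor BV, Ironvale Logistics Ltd, Meridian Holdings GmbH, Selkirk Pty Ltd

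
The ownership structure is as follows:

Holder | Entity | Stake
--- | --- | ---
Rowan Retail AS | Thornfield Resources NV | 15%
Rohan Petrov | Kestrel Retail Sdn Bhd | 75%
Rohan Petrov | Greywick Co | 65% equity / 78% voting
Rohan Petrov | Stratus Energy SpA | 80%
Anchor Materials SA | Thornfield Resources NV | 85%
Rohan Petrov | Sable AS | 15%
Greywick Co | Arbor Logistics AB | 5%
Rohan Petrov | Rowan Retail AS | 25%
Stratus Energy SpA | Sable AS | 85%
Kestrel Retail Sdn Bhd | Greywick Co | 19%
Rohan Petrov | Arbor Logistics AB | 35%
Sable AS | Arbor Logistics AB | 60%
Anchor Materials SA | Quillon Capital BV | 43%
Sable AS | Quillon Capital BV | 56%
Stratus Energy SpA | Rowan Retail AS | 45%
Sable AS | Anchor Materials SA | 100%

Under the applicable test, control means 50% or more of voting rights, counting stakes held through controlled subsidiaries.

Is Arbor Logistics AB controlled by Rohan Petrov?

Rohan holds 80% of Stratus, so Rohan controls Stratus.
Rohan and Stratus together hold 15% + 85% = 100% of Sable, so Rohan controls Sable.
Rohan holds 75% of Kestrel, so Rohan controls Kestrel.
Kestrel and Rohan together hold 19% + 78% = 97% of Greywick, so Rohan controls Greywick.
Rohan and Greywick and Sable together hold 35% + 5% + 60% = 100% of Arbor, so Rohan controls Arbor.

Yes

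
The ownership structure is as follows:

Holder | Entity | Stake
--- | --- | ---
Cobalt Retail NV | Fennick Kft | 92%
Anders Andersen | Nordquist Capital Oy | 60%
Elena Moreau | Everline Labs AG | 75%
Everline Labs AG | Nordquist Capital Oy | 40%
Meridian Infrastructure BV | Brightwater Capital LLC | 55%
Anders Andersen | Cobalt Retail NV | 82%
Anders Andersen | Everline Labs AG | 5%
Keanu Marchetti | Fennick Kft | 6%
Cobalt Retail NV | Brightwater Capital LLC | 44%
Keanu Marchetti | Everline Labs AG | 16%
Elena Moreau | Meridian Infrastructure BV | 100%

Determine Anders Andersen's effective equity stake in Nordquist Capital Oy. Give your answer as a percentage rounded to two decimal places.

62.00%

Anders reaches Nordquist along 2 paths.
Via Everline: 5% × 40% = 2%.
Direct stake: 60% = 60%.
Total: 2% + 60% = 62%.
Rounded: 62.00%.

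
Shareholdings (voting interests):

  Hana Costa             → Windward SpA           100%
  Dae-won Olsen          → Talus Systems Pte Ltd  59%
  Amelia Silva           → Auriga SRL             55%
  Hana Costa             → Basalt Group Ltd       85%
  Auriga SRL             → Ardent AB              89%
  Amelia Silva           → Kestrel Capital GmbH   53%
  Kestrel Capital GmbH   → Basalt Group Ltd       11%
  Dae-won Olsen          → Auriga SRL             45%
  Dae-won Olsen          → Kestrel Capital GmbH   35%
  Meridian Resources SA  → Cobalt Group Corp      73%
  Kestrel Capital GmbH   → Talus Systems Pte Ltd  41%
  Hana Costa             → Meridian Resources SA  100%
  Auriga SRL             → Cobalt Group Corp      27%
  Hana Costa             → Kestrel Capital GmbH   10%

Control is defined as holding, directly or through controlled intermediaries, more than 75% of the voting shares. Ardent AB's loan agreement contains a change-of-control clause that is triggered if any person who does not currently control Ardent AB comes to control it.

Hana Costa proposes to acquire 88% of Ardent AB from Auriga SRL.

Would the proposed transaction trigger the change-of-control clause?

The purchase adds only to Hana's holdings (Auriga's stake shrinks), so Hana is the only person who could newly come to control Ardent.
Hana holds 100% of Meridian, so Hana controls Meridian.
Hana holds 85% of Basalt, so Hana controls Basalt.
Hana holds 100% of Windward, so Hana controls Windward.
Neither Hana nor any entity Hana controls holds any voting interest in Ardent.
So before the transaction, Hana does not control Ardent.
After the purchase, Hana holds 88% of Ardent directly, and Auriga's stake falls to 1%.
Hana holds 88% of Ardent, so Hana controls Ardent.
Hana did not control Ardent before and does after, so the clause is triggered.

Yes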